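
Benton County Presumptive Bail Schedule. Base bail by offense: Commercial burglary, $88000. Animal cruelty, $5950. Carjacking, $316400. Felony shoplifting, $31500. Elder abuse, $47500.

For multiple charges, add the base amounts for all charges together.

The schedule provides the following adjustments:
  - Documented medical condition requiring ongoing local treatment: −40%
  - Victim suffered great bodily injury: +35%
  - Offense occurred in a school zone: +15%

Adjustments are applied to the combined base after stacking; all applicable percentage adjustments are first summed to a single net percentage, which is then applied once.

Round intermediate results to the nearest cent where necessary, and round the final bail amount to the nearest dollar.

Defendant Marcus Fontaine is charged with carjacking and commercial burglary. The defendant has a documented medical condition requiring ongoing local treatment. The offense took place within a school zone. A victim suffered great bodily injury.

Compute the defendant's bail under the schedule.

Base amounts from the schedule: carjacking $316400; commercial burglary $88000.
Stacking rule: sum of all bases. $316400 + $88000 = $404400.
Net percentage adjustment: −40% +35% +15% = +10%. $404400 × 1.1 = $444840.

$444840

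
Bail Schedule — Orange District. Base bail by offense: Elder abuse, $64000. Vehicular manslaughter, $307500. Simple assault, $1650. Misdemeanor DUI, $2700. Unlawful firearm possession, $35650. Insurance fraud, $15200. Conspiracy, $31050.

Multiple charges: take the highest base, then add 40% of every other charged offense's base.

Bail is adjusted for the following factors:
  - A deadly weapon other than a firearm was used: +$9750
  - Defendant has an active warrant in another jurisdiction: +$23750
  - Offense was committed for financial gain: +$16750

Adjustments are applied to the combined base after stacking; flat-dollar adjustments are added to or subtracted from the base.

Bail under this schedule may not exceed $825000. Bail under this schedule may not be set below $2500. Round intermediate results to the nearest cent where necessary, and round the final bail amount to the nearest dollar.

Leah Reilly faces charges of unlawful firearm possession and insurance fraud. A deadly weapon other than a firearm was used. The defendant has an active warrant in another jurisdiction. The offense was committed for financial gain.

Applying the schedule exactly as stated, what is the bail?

Base amounts from the schedule: unlawful firearm possession $35650; insurance fraud $15200.
Stacking rule: highest base plus 40% of each additional charge. Highest is unlawful firearm possession at $35650. Additional: $15200 × 40% = $6080. Combined base = $35650 + $6080 = $41730.
A deadly weapon other than a firearm was used (+$9750 flat): $41730 + $9750 = $51480.
Defendant has an active warrant in another jurisdiction (+$23750 flat): $51480 + $23750 = $75230.
Offense was committed for financial gain (+$16750 flat): $75230 + $16750 = $91980.
$91980 is within the $825000 maximum.
$91980 is at or above the $2500 minimum.

$91980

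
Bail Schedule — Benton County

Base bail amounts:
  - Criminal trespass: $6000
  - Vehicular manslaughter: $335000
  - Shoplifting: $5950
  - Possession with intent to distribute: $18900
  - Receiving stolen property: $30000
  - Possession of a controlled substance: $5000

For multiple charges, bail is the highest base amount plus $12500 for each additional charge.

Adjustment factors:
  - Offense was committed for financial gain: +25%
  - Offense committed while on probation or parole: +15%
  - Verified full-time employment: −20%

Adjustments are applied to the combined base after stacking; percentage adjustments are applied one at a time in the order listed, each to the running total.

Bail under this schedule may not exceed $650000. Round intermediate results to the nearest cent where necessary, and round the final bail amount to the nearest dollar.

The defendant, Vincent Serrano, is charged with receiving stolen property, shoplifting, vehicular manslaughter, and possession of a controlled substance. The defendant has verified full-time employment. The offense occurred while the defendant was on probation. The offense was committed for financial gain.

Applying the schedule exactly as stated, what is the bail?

Base amounts from the schedule: receiving stolen property $30000; shoplifting $5950; vehicular manslaughter $335000; possession of a controlled substance $5000.
Stacking rule: highest base plus $12500 per additional charge. Highest is vehicular manslaughter at $335000; 3 additional charges → +$37500. Combined base = $372500.
Offense was committed for financial gain (+25%): $372500 × 1.25 = $465625.
Offense committed while on probation or parole (+15%): $465625 × 1.15 = $535468.75.
Verified full-time employment (−20%): $535468.75 × 0.8 = $428375.
$428375 is within the $650000 maximum.

$428375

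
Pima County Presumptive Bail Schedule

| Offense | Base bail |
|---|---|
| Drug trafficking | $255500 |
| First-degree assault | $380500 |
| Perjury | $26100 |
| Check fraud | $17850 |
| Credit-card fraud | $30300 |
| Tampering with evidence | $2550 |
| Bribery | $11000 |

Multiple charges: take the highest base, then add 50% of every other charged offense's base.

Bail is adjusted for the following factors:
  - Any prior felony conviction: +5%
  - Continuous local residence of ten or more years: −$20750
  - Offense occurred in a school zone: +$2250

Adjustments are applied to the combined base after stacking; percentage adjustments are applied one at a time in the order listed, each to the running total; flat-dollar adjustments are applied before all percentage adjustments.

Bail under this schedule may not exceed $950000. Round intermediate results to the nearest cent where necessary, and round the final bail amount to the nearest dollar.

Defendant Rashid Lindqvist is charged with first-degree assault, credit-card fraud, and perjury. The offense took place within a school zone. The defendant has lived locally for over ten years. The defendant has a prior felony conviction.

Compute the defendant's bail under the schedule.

Base amounts from the schedule: first-degree assault $380500; credit-card fraud $30300; perjury $26100.
Stacking rule: highest base plus 50% of each additional charge. Highest is first-degree assault at $380500. Additional: $30300 × 50% = $15150; $26100 × 50% = $13050. Combined base = $380500 + $28200 = $408700.
Continuous local residence of ten or more years (−$20750 flat): $408700 − $20750 = $387950.
Offense occurred in a school zone (+$2250 flat): $387950 + $2250 = $390200.
Any prior felony conviction (+5%): $390200 × 1.05 = $409710.
$409710 is within the $950000 maximum.

$409710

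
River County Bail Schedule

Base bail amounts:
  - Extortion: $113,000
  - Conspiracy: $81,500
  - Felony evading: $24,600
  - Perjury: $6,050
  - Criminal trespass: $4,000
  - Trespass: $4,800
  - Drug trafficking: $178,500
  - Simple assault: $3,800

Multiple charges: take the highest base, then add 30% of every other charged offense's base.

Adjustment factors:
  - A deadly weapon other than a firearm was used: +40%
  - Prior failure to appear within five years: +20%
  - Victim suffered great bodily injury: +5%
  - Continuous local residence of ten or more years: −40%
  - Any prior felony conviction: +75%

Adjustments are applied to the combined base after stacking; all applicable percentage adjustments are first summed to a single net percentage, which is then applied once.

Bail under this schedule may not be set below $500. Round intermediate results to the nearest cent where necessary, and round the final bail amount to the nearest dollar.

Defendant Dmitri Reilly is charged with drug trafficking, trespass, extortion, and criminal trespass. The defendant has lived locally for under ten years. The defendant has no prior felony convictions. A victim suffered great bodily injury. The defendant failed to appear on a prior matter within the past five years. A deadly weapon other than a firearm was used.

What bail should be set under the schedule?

$354,816

Base amounts from the schedule: drug trafficking $178,500; trespass $4,800; extortion $113,000; criminal trespass $4,000.
Stacking rule: highest base plus 30% of each additional charge. Highest is drug trafficking at $178,500. Additional: $4,800 × 30% = $1,440; $113,000 × 30% = $33,900; $4,000 × 30% = $1,200. Combined base = $178,500 + $36,540 = $215,040.
Net percentage adjustment: +40% +20% +5% = +65%. $215,040 × 1.65 = $354,816.
$354,816 is at or above the $500 minimum.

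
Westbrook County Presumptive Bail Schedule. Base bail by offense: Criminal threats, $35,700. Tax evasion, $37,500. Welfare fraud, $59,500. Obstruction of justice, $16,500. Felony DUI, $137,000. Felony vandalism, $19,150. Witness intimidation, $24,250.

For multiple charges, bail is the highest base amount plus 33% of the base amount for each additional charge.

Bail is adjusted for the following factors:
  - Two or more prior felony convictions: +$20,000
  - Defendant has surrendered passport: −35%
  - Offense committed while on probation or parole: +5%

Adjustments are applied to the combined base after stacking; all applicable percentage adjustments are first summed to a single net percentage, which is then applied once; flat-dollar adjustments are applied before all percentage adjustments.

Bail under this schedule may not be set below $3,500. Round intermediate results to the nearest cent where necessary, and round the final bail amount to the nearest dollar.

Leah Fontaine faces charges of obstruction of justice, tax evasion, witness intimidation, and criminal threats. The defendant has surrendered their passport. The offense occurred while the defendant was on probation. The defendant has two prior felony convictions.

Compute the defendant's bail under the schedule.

$57,910

Base amounts from the schedule: obstruction of justice $16,500; tax evasion $37,500; witness intimidation $24,250; criminal threats $35,700.
Stacking rule: highest base plus 33% of each additional charge. Highest is tax evasion at $37,500. Additional: $16,500 × 33% = $5,445; $24,250 × 33% = $8,002.50; $35,700 × 33% = $11,781. Combined base = $37,500 + $25,228.50 = $62,728.50.
Two or more prior felony convictions (+$20,000 flat): $62,728.50 + $20,000 = $82,728.50.
Net percentage adjustment: −35% +5% = −30%. $82,728.50 × 0.7 = $57,909.95.
$57,909.95 is at or above the $3,500 minimum.
Rounded to the nearest dollar: $57,910.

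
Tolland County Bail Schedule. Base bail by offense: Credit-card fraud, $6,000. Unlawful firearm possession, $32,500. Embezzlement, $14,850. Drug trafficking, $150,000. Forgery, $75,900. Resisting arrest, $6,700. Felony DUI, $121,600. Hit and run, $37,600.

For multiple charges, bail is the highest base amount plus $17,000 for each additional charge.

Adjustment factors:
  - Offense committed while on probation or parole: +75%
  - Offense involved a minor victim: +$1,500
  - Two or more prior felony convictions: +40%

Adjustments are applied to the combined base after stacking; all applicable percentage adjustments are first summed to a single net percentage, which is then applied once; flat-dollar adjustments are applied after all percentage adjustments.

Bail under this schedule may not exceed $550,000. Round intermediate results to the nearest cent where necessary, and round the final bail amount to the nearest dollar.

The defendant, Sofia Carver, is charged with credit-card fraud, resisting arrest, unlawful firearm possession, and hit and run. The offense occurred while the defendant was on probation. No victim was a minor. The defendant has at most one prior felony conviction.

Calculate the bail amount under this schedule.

Base amounts from the schedule: credit-card fraud $6,000; resisting arrest $6,700; unlawful firearm possession $32,500; hit and run $37,600.
Stacking rule: highest base plus $17,000 per additional charge. Highest is hit and run at $37,600; 3 additional charges → +$51,000. Combined base = $88,600.
Offense committed while on probation or parole (+75%): $88,600 × 1.75 = $155,050.
$155,050 is within the $550,000 maximum.

$155,050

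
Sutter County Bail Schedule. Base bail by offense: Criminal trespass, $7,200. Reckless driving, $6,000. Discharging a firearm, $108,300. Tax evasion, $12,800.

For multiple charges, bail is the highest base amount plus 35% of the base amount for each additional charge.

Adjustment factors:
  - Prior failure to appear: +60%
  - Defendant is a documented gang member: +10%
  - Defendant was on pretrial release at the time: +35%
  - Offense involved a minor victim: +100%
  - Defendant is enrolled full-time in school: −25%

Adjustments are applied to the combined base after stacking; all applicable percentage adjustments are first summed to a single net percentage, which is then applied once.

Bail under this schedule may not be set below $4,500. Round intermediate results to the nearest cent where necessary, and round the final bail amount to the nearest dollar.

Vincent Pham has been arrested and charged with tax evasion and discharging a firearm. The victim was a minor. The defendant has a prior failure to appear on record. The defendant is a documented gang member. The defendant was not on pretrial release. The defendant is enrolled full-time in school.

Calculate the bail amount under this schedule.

$276,311

Base amounts from the schedule: tax evasion $12,800; discharging a firearm $108,300.
Stacking rule: highest base plus 35% of each additional charge. Highest is discharging a firearm at $108,300. Additional: $12,800 × 35% = $4,480. Combined base = $108,300 + $4,480 = $112,780.
Net percentage adjustment: +60% +10% +100% −25% = +145%. $112,780 × 2.45 = $276,311.
$276,311 is at or above the $4,500 minimum.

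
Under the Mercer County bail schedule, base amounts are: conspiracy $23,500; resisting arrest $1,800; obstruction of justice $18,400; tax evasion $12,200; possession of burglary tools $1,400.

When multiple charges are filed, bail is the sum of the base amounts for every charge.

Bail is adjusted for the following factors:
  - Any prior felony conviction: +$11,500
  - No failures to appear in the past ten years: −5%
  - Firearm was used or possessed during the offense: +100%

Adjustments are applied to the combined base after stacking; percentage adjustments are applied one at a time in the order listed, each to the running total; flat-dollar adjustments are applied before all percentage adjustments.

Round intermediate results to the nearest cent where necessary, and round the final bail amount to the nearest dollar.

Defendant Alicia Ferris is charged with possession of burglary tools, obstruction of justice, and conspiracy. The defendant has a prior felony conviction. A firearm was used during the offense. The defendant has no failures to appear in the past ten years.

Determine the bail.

Base amounts from the schedule: possession of burglary tools $1,400; obstruction of justice $18,400; conspiracy $23,500.
Stacking rule: sum of all bases. $1,400 + $18,400 + $23,500 = $43,300.
Any prior felony conviction (+$11,500 flat): $43,300 + $11,500 = $54,800.
No failures to appear in the past ten years (−5%): $54,800 × 0.95 = $52,060.
Firearm was used or possessed during the offense (+100%): $52,060 × 2 = $104,120.

$104,120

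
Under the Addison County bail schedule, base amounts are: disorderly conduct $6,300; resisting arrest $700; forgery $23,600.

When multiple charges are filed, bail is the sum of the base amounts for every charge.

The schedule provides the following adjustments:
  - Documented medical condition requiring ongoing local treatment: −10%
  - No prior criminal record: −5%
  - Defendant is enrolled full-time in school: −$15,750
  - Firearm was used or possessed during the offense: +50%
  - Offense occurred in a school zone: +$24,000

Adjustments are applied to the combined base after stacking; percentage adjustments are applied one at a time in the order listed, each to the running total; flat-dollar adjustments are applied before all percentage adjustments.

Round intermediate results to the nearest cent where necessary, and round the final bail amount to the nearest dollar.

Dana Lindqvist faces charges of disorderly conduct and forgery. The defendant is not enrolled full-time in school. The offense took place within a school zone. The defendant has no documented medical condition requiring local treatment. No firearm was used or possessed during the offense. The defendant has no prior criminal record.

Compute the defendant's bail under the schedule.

$51,205

Base amounts from the schedule: disorderly conduct $6,300; forgery $23,600.
Stacking rule: sum of all bases. $6,300 + $23,600 = $29,900.
Offense occurred in a school zone (+$24,000 flat): $29,900 + $24,000 = $53,900.
No prior criminal record (−5%): $53,900 × 0.95 = $51,205.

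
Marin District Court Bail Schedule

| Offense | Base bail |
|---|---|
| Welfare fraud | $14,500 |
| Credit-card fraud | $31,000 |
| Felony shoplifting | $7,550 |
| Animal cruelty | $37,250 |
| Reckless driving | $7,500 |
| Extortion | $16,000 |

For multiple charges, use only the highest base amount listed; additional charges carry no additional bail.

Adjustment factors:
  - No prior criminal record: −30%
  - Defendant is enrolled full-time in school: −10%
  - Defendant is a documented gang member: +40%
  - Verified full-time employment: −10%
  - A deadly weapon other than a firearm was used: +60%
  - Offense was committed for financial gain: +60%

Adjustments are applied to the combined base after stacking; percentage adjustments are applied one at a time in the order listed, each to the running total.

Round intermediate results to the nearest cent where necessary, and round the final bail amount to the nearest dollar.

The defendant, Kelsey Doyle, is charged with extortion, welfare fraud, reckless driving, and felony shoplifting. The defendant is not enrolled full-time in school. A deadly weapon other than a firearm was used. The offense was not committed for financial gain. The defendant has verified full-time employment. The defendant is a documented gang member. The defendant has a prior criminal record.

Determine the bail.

$32,256

Base amounts from the schedule: extortion $16,000; welfare fraud $14,500; reckless driving $7,500; felony shoplifting $7,550.
Stacking rule: use the highest base only. Highest is extortion at $16,000. Combined base = $16,000.
Defendant is a documented gang member (+40%): $16,000 × 1.4 = $22,400.
Verified full-time employment (−10%): $22,400 × 0.9 = $20,160.
A deadly weapon other than a firearm was used (+60%): $20,160 × 1.6 = $32,256.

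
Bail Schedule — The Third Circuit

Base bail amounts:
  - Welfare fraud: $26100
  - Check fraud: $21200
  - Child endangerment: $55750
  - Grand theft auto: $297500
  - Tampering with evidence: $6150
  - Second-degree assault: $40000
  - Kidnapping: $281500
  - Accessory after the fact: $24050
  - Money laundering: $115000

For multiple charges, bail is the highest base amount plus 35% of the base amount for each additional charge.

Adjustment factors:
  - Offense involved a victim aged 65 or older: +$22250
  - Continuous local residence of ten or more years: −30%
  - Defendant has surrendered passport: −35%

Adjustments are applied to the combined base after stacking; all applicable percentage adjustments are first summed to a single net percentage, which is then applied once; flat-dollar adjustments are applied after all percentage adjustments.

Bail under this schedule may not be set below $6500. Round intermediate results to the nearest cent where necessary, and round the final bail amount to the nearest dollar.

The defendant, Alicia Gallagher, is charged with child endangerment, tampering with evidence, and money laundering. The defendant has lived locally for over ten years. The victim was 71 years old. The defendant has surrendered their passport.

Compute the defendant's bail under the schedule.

$70083

Base amounts from the schedule: child endangerment $55750; tampering with evidence $6150; money laundering $115000.
Stacking rule: highest base plus 35% of each additional charge. Highest is money laundering at $115000. Additional: $55750 × 35% = $19512.50; $6150 × 35% = $2152.50. Combined base = $115000 + $21665 = $136665.
Net percentage adjustment: −30% −35% = −65%. $136665 × 0.35 = $47832.75.
Offense involved a victim aged 65 or older (+$22250 flat): $47832.75 + $22250 = $70082.75.
$70082.75 is at or above the $6500 minimum.
Rounded to the nearest dollar: $70083.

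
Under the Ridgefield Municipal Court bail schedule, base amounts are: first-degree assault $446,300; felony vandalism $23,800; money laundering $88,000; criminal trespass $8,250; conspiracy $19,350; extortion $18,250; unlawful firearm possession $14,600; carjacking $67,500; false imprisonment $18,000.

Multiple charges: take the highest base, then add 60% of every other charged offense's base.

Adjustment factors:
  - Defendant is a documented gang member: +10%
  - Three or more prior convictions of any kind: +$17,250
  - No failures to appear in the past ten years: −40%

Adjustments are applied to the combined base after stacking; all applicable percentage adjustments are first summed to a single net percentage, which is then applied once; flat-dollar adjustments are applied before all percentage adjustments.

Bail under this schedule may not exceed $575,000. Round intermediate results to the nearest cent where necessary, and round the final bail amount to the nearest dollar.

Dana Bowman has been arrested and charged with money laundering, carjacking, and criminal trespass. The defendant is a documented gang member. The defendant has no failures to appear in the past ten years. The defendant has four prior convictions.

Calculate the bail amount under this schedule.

$105,490

Base amounts from the schedule: money laundering $88,000; carjacking $67,500; criminal trespass $8,250.
Stacking rule: highest base plus 60% of each additional charge. Highest is money laundering at $88,000. Additional: $67,500 × 60% = $40,500; $8,250 × 60% = $4,950. Combined base = $88,000 + $45,450 = $133,450.
Three or more prior convictions of any kind (+$17,250 flat): $133,450 + $17,250 = $150,700.
Net percentage adjustment: +10% −40% = −30%. $150,700 × 0.7 = $105,490.
$105,490 is within the $575,000 maximum.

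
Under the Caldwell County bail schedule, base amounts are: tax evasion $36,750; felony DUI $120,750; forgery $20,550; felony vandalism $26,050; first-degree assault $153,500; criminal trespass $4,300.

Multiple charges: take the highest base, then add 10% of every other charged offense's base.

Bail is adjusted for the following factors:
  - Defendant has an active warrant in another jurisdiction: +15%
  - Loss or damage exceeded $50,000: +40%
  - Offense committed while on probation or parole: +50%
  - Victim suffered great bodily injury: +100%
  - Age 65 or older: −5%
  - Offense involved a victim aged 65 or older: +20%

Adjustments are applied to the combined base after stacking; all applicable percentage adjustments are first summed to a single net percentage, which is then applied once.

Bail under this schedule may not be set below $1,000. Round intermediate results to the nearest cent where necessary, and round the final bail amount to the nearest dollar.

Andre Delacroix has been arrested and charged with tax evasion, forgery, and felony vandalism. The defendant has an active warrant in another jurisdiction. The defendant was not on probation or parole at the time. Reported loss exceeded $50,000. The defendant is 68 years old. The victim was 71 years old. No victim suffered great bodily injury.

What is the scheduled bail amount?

Base amounts from the schedule: tax evasion $36,750; forgery $20,550; felony vandalism $26,050.
Stacking rule: highest base plus 10% of each additional charge. Highest is tax evasion at $36,750. Additional: $20,550 × 10% = $2,055; $26,050 × 10% = $2,605. Combined base = $36,750 + $4,660 = $41,410.
Net percentage adjustment: +15% +40% −5% +20% = +70%. $41,410 × 1.7 = $70,397.
$70,397 is at or above the $1,000 minimum.

$70,397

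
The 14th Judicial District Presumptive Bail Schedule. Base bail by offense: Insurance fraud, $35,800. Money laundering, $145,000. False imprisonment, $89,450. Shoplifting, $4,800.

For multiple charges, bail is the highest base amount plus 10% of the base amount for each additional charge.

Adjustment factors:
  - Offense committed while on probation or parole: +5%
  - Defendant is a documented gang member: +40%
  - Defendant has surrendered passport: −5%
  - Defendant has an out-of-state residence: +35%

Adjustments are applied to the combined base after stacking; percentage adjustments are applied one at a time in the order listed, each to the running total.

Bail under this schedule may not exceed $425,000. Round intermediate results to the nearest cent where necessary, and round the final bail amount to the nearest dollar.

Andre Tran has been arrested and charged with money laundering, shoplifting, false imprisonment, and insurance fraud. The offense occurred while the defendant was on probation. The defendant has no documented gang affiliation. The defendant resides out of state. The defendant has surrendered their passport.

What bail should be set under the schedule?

Base amounts from the schedule: money laundering $145,000; shoplifting $4,800; false imprisonment $89,450; insurance fraud $35,800.
Stacking rule: highest base plus 10% of each additional charge. Highest is money laundering at $145,000. Additional: $4,800 × 10% = $480; $89,450 × 10% = $8,945; $35,800 × 10% = $3,580. Combined base = $145,000 + $13,005 = $158,005.
Offense committed while on probation or parole (+5%): $158,005 × 1.05 = $165,905.25.
Defendant has surrendered passport (−5%): $165,905.25 × 0.95 = $157,609.99.
Defendant has an out-of-state residence (+35%): $157,609.99 × 1.35 = $212,773.49.
$212,773.49 is within the $425,000 maximum.
Rounded to the nearest dollar: $212,773.

$212,773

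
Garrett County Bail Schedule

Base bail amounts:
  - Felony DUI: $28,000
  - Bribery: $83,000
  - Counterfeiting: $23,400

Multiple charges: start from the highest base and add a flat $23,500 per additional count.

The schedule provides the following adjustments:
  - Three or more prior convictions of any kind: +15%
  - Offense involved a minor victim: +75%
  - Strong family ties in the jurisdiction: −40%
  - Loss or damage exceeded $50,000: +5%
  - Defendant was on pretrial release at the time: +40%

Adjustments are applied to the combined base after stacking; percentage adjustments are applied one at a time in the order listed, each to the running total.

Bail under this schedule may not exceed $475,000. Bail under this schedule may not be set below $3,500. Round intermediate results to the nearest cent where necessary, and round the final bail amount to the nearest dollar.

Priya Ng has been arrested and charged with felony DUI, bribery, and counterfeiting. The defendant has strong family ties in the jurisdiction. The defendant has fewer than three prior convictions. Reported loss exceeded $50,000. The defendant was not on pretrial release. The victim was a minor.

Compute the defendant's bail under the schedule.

Base amounts from the schedule: felony DUI $28,000; bribery $83,000; counterfeiting $23,400.
Stacking rule: highest base plus $23,500 per additional charge. Highest is bribery at $83,000; 2 additional charges → +$47,000. Combined base = $130,000.
Offense involved a minor victim (+75%): $130,000 × 1.75 = $227,500.
Strong family ties in the jurisdiction (−40%): $227,500 × 0.6 = $136,500.
Loss or damage exceeded $50,000 (+5%): $136,500 × 1.05 = $143,325.
$143,325 is within the $475,000 maximum.
$143,325 is at or above the $3,500 minimum.

$143,325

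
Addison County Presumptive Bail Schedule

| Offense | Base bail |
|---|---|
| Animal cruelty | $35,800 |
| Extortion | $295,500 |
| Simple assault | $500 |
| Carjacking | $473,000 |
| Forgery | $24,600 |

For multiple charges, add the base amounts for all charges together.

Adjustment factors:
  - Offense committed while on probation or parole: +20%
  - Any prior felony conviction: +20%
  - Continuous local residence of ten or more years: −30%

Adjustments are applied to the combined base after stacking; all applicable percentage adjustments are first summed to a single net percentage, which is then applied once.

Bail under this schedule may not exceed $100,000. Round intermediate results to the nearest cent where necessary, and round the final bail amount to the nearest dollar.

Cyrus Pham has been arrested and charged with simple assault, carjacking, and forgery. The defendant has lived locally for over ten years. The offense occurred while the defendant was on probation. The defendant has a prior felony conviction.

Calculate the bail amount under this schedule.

Base amounts from the schedule: simple assault $500; carjacking $473,000; forgery $24,600.
Stacking rule: sum of all bases. $500 + $473,000 + $24,600 = $498,100.
Net percentage adjustment: +20% +20% −30% = +10%. $498,100 × 1.1 = $547,910.
Result $547,910 exceeds the maximum of $100,000; bail is capped at $100,000.

$100,000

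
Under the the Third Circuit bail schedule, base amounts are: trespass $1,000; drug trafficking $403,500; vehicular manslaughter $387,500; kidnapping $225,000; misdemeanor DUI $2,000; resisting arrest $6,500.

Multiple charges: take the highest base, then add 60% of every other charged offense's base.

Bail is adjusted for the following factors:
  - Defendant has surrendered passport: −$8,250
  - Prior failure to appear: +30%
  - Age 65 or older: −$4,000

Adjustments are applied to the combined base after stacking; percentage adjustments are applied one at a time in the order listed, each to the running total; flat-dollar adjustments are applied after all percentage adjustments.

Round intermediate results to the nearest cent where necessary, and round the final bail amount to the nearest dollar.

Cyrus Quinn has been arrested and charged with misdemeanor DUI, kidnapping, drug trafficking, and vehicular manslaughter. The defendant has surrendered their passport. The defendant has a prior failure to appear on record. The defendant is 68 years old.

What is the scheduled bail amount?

Base amounts from the schedule: misdemeanor DUI $2,000; kidnapping $225,000; drug trafficking $403,500; vehicular manslaughter $387,500.
Stacking rule: highest base plus 60% of each additional charge. Highest is drug trafficking at $403,500. Additional: $2,000 × 60% = $1,200; $225,000 × 60% = $135,000; $387,500 × 60% = $232,500. Combined base = $403,500 + $368,700 = $772,200.
Prior failure to appear (+30%): $772,200 × 1.3 = $1,003,860.
Defendant has surrendered passport (−$8,250 flat): $1,003,860 − $8,250 = $995,610.
Age 65 or older (−$4,000 flat): $995,610 − $4,000 = $991,610.

$991,610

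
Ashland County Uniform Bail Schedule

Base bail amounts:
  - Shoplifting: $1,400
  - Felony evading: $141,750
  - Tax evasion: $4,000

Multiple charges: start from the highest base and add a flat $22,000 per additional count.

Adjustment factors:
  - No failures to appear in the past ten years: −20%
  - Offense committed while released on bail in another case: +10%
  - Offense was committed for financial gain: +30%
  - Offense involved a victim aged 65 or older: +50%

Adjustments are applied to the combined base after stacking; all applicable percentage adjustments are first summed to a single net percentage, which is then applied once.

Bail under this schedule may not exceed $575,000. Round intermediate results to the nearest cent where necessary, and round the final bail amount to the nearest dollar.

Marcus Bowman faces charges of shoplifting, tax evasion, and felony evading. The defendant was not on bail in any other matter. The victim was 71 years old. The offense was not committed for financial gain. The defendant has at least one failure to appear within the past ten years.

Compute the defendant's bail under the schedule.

Base amounts from the schedule: shoplifting $1,400; tax evasion $4,000; felony evading $141,750.
Stacking rule: highest base plus $22,000 per additional charge. Highest is felony evading at $141,750; 2 additional charges → +$44,000. Combined base = $185,750.
Offense involved a victim aged 65 or older (+50%): $185,750 × 1.5 = $278,625.
$278,625 is within the $575,000 maximum.

$278,625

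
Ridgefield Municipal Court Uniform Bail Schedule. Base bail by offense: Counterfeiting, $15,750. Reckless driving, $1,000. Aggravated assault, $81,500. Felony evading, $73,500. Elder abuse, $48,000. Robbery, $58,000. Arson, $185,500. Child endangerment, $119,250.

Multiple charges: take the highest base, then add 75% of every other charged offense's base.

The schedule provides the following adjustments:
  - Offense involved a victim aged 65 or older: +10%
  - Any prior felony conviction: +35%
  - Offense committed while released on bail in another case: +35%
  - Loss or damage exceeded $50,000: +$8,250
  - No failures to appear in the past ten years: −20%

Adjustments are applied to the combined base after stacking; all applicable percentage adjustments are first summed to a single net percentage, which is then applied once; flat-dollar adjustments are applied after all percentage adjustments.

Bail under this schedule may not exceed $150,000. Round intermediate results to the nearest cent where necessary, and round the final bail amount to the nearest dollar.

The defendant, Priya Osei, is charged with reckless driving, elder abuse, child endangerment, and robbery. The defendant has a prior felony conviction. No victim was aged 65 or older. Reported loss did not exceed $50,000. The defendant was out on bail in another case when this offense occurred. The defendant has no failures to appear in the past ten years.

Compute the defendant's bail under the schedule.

Base amounts from the schedule: reckless driving $1,000; elder abuse $48,000; child endangerment $119,250; robbery $58,000.
Stacking rule: highest base plus 75% of each additional charge. Highest is child endangerment at $119,250. Additional: $1,000 × 75% = $750; $48,000 × 75% = $36,000; $58,000 × 75% = $43,500. Combined base = $119,250 + $80,250 = $199,500.
Net percentage adjustment: +35% +35% −20% = +50%. $199,500 × 1.5 = $299,250.
Result $299,250 exceeds the maximum of $150,000; bail is capped at $150,000.

$150,000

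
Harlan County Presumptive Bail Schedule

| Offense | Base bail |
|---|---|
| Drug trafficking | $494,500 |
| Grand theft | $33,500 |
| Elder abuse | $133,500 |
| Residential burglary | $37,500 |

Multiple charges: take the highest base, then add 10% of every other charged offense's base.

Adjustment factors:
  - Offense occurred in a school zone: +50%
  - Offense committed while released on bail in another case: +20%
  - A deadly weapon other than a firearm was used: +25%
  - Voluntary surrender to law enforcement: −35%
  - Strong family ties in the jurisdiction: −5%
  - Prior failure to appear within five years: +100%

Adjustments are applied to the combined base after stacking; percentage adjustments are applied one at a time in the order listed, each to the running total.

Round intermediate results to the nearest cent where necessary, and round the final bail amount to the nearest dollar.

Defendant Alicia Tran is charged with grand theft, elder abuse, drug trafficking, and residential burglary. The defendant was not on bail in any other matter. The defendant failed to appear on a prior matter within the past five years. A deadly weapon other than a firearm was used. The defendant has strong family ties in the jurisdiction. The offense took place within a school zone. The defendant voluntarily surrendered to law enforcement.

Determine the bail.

Base amounts from the schedule: grand theft $33,500; elder abuse $133,500; drug trafficking $494,500; residential burglary $37,500.
Stacking rule: highest base plus 10% of each additional charge. Highest is drug trafficking at $494,500. Additional: $33,500 × 10% = $3,350; $133,500 × 10% = $13,350; $37,500 × 10% = $3,750. Combined base = $494,500 + $20,450 = $514,950.
Offense occurred in a school zone (+50%): $514,950 × 1.5 = $772,425.
A deadly weapon other than a firearm was used (+25%): $772,425 × 1.25 = $965,531.25.
Voluntary surrender to law enforcement (−35%): $965,531.25 × 0.65 = $627,595.31.
Strong family ties in the jurisdiction (−5%): $627,595.31 × 0.95 = $596,215.54.
Prior failure to appear within five years (+100%): $596,215.54 × 2 = $1,192,431.08.
Rounded to the nearest dollar: $1,192,431.

$1,192,431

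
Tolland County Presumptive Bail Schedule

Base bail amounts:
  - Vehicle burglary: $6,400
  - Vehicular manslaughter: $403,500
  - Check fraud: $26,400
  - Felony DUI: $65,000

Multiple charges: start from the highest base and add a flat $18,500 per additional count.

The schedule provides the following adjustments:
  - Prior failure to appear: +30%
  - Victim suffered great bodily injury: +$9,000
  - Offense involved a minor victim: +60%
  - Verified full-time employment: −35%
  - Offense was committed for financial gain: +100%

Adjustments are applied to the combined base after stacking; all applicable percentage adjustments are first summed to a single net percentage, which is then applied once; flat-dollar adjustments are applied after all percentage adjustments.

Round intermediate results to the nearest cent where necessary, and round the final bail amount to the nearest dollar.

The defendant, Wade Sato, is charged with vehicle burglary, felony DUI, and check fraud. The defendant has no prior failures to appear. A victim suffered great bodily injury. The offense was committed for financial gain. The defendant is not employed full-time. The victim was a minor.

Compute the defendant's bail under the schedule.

$274,200

Base amounts from the schedule: vehicle burglary $6,400; felony DUI $65,000; check fraud $26,400.
Stacking rule: highest base plus $18,500 per additional charge. Highest is felony DUI at $65,000; 2 additional charges → +$37,000. Combined base = $102,000.
Net percentage adjustment: +60% +100% = +160%. $102,000 × 2.6 = $265,200.
Victim suffered great bodily injury (+$9,000 flat): $265,200 + $9,000 = $274,200.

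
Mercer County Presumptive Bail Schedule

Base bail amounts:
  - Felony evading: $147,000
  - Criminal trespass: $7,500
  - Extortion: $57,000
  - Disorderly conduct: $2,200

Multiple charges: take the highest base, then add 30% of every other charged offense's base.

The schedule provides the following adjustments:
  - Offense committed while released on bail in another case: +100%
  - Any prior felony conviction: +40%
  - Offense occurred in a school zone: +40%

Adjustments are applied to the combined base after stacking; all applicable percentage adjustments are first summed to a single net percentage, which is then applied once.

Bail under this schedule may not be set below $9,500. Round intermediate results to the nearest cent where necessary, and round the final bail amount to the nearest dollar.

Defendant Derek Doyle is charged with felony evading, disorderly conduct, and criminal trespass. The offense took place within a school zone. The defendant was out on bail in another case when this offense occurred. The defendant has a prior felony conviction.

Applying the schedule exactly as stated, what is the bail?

$419,748

Base amounts from the schedule: felony evading $147,000; disorderly conduct $2,200; criminal trespass $7,500.
Stacking rule: highest base plus 30% of each additional charge. Highest is felony evading at $147,000. Additional: $2,200 × 30% = $660; $7,500 × 30% = $2,250. Combined base = $147,000 + $2,910 = $149,910.
Net percentage adjustment: +100% +40% +40% = +180%. $149,910 × 2.8 = $419,748.
$419,748 is at or above the $9,500 minimum.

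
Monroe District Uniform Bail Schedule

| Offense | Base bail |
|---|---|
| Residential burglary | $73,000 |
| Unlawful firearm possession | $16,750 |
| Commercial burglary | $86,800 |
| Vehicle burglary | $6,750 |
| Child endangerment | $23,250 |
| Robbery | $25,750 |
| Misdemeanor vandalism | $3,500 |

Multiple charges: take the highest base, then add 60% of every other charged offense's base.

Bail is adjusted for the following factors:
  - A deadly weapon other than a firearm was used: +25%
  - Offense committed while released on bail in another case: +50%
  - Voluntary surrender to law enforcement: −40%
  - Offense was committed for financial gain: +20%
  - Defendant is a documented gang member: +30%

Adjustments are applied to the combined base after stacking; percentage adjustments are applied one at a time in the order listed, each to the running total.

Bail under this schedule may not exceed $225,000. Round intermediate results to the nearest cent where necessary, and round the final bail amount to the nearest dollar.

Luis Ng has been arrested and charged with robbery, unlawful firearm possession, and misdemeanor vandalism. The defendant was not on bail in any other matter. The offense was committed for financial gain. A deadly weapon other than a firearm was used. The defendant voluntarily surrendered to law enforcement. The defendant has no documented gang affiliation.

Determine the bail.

$34,110

Base amounts from the schedule: robbery $25,750; unlawful firearm possession $16,750; misdemeanor vandalism $3,500.
Stacking rule: highest base plus 60% of each additional charge. Highest is robbery at $25,750. Additional: $16,750 × 60% = $10,050; $3,500 × 60% = $2,100. Combined base = $25,750 + $12,150 = $37,900.
A deadly weapon other than a firearm was used (+25%): $37,900 × 1.25 = $47,375.
Voluntary surrender to law enforcement (−40%): $47,375 × 0.6 = $28,425.
Offense was committed for financial gain (+20%): $28,425 × 1.2 = $34,110.
$34,110 is within the $225,000 maximum.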